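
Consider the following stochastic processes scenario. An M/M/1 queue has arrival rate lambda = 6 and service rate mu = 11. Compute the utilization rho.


rho = lambda/mu
= 6/11
= 0.5455

0.5455


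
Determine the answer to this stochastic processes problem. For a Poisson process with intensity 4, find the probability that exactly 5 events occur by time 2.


P(N(t)=k) = (lambda*t)^k * exp(-lambda*t) / k!
lambda*t = 8
= 8^5 * exp(-8) / 5!
= 32768 * 3.3546e-04 / 120
= 0.0916

0.0916


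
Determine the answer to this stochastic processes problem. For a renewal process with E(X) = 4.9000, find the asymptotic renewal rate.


Long-run renewal rate = 1/E(X)
= 1/4.9000
= 0.2041

0.2041


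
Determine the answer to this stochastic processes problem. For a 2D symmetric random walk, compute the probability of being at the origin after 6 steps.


P = C(6,3)^2 / 4^6
= 20^2 / 4096
= 400 / 4096
= 0.0977

0.0977


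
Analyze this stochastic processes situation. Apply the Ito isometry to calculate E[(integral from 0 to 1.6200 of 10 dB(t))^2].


By Ito isometry: E[(int f dB)^2] = int f^2 dt
= 10^2 * 1.6200
= 100 * 1.6200 = 162.0000

162.0000


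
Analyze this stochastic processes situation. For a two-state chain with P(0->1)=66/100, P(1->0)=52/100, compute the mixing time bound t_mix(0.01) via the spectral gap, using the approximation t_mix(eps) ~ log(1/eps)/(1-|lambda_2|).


lambda_2 = |1 - p01 - p10| = |1 - 0.6600 - 0.5200| = 0.1800
t_mix ~ log(1/eps)/(1 - |lambda_2|)
= log(100)/(1 - 0.1800) = 4.6052/0.8200
= 5.6161

5.6161


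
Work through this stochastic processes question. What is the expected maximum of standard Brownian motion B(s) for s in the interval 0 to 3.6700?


E(max B(s)) = sqrt(2t/pi)
= sqrt(2*3.6700/pi)
= sqrt(2.3364)
= 1.5285

1.5285


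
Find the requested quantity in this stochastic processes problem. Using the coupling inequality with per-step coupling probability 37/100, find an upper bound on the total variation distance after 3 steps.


TV distance bound <= (1-delta)^n
= (1 - 0.3700)^3
= 0.6300^3
= 0.2500

0.2500


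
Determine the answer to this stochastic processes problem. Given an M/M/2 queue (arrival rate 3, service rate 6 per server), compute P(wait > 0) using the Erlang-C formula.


a = lambda/mu = 0.5000
rho = a/c = 0.2500
Erlang-C formula applied:
C(c,a) = 0.1000

0.1000


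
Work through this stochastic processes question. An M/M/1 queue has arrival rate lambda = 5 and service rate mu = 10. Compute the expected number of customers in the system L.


rho = 5/10 = 0.5000
L = rho/(1-rho)
= 0.5000/0.5000
= 1.0000

1.0000


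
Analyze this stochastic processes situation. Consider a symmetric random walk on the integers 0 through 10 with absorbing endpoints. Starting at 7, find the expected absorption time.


For symmetric RW on 0,...,N with absorbing barriers, E(i) = i*(N-i)
E(7) = 7 * 3 = 21

21


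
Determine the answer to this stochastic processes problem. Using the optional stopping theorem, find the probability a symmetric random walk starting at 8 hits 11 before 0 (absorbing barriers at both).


By optional stopping theorem: E(M at tau) = M(0) = 8
P(hit 11)*11 + P(hit 0)*0 = 8
P(hit 11) = (8 - 0)/(11 - 0) = 8/11 = 0.7273

0.7273


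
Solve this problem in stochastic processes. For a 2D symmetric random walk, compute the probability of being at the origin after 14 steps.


P = C(14,7)^2 / 4^14
= 3432^2 / 268435456
= 11778624 / 268435456
= 0.0439

0.0439


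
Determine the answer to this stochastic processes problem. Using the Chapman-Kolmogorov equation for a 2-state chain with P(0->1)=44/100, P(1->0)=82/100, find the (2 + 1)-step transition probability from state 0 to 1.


P^3 = P^2 * P^1
Computing via matrix multiplication of the transition matrix.
Entry (0,1) of P^3 = 0.3553

0.3553


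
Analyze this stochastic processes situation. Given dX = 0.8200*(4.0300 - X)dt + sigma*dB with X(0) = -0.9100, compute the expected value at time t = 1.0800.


E[X(t)] = mu + (X(0) - mu)*exp(-theta*t)
= 4.0300 + (-0.9100 - 4.0300)*exp(-0.8200*1.0800)
= 4.0300 + -4.9400 * 0.4125
= 1.9924

1.9924


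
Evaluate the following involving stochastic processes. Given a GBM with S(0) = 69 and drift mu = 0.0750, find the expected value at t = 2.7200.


E[S(t)] = S(0) * exp(mu * t)
= 69 * exp(0.0750 * 2.7200)
= 69 * 1.2263
= 84.6146

84.6146


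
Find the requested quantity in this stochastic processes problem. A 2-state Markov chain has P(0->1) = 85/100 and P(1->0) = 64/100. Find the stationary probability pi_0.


Stationary distribution: pi_0 = p10/(p01+p10), pi_1 = p01/(p01+p10)
p01 = 0.8500, p10 = 0.6400
pi_0 = 0.4295

0.4295


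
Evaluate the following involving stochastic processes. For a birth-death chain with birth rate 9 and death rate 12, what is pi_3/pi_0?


For birth-death process, pi_n/pi_0 = (lambda/mu)^n
= (9/12)^3
= 0.4219

0.4219


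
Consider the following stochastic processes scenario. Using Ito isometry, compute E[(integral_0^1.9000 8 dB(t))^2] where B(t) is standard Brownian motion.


By Ito isometry: E[(int f dB)^2] = int f^2 dt
= 8^2 * 1.9000
= 64 * 1.9000 = 121.6000

121.6000


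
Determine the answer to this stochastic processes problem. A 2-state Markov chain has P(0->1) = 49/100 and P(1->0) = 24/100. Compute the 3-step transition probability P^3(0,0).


Computing P^3 by matrix multiplication.
P = [[0.5100, 0.4900], [0.2400, 0.7600]]
After raising P to the power 3:
P^3(0,0) = 0.3420

0.3420


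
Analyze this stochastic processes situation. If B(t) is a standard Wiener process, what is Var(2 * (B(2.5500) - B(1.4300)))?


Var(alpha*(B(t)-B(s))) = alpha^2 * (t-s)
= 2^2 * (2.5500 - 1.4300)
= 4 * 1.1200
= 4.4800

4.4800


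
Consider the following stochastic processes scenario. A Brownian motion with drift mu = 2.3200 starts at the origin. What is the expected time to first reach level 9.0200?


Expected first passage time = a/mu
= 9.0200/2.3200
= 3.8879

3.8879


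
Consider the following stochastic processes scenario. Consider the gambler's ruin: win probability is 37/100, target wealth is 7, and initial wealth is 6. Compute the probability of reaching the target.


Gambler's ruin formula:
r = q/p = 0.6300/0.3700 = 1.7027
P(win) = (1 - r^i)/(1 - r^N)
= (1 - 1.7027^6)/(1 - 1.7027^7)
= 0.5771

0.5771


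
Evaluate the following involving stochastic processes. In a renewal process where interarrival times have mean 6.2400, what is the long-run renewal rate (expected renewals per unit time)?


Long-run renewal rate = 1/E(X)
= 1/6.2400
= 0.1603

0.1603


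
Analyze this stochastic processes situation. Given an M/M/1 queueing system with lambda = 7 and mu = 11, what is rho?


rho = lambda/mu
= 7/11
= 0.6364

0.6364


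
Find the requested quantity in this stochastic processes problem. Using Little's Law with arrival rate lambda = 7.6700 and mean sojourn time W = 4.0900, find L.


Little's Law: L = lambda * W
= 7.6700 * 4.0900
= 31.3703

31.3703


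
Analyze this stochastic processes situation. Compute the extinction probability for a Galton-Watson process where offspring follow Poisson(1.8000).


Since mu = 1.8000 > 1, extinction prob q < 1.
Solve s = exp(mu*(s-1)) iteratively.
q = 0.2676

0.2676


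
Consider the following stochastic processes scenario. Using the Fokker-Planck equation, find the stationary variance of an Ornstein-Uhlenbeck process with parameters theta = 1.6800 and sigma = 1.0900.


Stationary variance = sigma^2 / (2*theta)
= 1.0900^2 / (2*1.6800)
= 1.1881 / 3.3600
= 0.3536

0.3536


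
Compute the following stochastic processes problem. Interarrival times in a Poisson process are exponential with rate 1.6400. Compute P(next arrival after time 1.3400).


P(X > t) = exp(-lambda * t)
= exp(-1.6400 * 1.3400)
= exp(-2.1976) = 0.1111

0.1111


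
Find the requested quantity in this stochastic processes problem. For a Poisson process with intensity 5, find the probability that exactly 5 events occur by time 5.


P(N(t)=k) = (lambda*t)^k * exp(-lambda*t) / k!
lambda*t = 25
= 25^5 * exp(-25) / 5!
= 9765625 * 1.3888e-11 / 120
= 1.1302e-06

1.1302e-06


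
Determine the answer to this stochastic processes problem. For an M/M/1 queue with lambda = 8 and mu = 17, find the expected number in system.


rho = 8/17 = 0.4706
L = rho/(1-rho)
= 0.4706/0.5294
= 0.8889

0.8889


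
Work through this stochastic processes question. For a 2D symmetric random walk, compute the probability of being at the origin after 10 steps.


P = C(10,5)^2 / 4^10
= 252^2 / 1048576
= 63504 / 1048576
= 0.0606

0.0606


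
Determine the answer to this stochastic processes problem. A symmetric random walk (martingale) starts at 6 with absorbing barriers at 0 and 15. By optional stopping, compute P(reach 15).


By optional stopping theorem: E(M at tau) = M(0) = 6
P(hit 15)*15 + P(hit 0)*0 = 6
P(hit 15) = (6 - 0)/(15 - 0) = 2/5 = 0.4000

0.4000


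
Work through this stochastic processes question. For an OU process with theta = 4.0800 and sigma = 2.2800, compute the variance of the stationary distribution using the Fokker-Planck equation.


Stationary variance = sigma^2 / (2*theta)
= 2.2800^2 / (2*4.0800)
= 5.1984 / 8.1600
= 0.6371

0.6371


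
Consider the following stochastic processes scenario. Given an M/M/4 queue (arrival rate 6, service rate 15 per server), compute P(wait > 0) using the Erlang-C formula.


a = lambda/mu = 0.4000
rho = a/c = 0.1000
Erlang-C formula applied:
C(c,a) = 7.9444e-04

7.9444e-04


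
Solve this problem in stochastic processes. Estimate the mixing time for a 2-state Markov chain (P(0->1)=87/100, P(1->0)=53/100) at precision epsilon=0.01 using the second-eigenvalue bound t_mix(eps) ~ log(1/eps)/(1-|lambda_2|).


lambda_2 = |1 - p01 - p10| = |1 - 0.8700 - 0.5300| = 0.4000
t_mix ~ log(1/eps)/(1 - |lambda_2|)
= log(100)/(1 - 0.4000) = 4.6052/0.6000
= 7.6753

7.6753


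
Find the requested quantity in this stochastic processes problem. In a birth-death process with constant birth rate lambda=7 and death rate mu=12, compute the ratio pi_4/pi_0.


For birth-death process, pi_n/pi_0 = (lambda/mu)^n
= (7/12)^4
= 0.1158

0.1158


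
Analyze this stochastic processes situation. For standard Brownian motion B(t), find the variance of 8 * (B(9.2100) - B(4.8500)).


Var(alpha*(B(t)-B(s))) = alpha^2 * (t-s)
= 8^2 * (9.2100 - 4.8500)
= 64 * 4.3600
= 279.0400

279.0400


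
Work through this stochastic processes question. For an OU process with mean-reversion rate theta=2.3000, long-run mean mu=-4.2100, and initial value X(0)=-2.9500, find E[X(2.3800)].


E[X(t)] = mu + (X(0) - mu)*exp(-theta*t)
= -4.2100 + (-2.9500 - -4.2100)*exp(-2.3000*2.3800)
= -4.2100 + 1.2600 * 0.0042
= -4.2047

-4.2047


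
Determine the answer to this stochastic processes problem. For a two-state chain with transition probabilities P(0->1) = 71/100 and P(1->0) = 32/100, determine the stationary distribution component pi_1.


Stationary distribution: pi_0 = p10/(p01+p10), pi_1 = p01/(p01+p10)
p01 = 0.7100, p10 = 0.3200
pi_1 = 0.6893

0.6893


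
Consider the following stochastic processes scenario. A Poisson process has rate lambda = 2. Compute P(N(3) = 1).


P(N(t)=k) = (lambda*t)^k * exp(-lambda*t) / k!
lambda*t = 6
= 6^1 * exp(-6) / 1!
= 6 * 0.0025 / 1
= 0.0149

0.0149


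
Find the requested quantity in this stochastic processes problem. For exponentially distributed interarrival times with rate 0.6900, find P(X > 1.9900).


P(X > t) = exp(-lambda * t)
= exp(-0.6900 * 1.9900)
= exp(-1.3731) = 0.2533

0.2533


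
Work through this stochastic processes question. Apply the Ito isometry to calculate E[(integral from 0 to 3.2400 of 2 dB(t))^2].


By Ito isometry: E[(int f dB)^2] = int f^2 dt
= 2^2 * 3.2400
= 4 * 3.2400 = 12.9600

12.9600


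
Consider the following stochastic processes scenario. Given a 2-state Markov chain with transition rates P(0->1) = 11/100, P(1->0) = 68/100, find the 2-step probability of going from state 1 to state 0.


Computing P^2 by matrix multiplication.
P = [[0.8900, 0.1100], [0.6800, 0.3200]]
After raising P to the power 2:
P^2(1,0) = 0.8228

0.8228


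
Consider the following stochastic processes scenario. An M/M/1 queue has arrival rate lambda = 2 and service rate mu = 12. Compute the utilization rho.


rho = lambda/mu
= 2/12
= 0.1667

0.1667


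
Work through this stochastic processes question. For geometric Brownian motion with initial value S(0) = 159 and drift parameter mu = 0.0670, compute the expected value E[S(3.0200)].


E[S(t)] = S(0) * exp(mu * t)
= 159 * exp(0.0670 * 3.0200)
= 159 * 1.2243
= 194.6580

194.6580


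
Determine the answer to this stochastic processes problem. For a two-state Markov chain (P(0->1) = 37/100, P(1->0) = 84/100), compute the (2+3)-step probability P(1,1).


P^5 = P^2 * P^3
Computing via matrix multiplication of the transition matrix.
Entry (1,1) of P^5 = 0.3055

0.3055


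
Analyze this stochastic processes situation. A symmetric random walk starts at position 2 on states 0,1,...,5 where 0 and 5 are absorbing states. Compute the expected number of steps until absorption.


For symmetric RW on 0,...,N with absorbing barriers, E(i) = i*(N-i)
E(2) = 2 * 3 = 6

6


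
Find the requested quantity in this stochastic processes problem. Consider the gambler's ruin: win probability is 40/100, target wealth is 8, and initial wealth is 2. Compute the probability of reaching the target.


Gambler's ruin formula:
r = q/p = 0.6000/0.4000 = 1.5000
P(win) = (1 - r^i)/(1 - r^N)
= (1 - 1.5000^2)/(1 - 1.5000^8)
= 0.0508

0.0508


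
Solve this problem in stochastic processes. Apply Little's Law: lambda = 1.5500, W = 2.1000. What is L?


Little's Law: L = lambda * W
= 1.5500 * 2.1000
= 3.2550

3.2550


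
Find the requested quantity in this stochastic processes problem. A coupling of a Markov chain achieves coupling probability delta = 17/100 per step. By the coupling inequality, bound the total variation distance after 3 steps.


TV distance bound <= (1-delta)^n
= (1 - 0.1700)^3
= 0.8300^3
= 0.5718

0.5718


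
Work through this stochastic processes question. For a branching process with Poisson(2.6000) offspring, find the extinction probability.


Since mu = 2.6000 > 1, extinction prob q < 1.
Solve s = exp(mu*(s-1)) iteratively.
q = 0.0951

0.0951


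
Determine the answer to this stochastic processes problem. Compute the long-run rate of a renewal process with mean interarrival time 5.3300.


Long-run renewal rate = 1/E(X)
= 1/5.3300
= 0.1876

0.1876


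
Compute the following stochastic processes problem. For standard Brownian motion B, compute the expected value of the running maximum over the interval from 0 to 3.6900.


E(max B(s)) = sqrt(2t/pi)
= sqrt(2*3.6900/pi)
= sqrt(2.3491)
= 1.5327

1.5327


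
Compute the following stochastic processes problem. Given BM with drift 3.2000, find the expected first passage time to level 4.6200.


Expected first passage time = a/mu
= 4.6200/3.2000
= 1.4437

1.4437


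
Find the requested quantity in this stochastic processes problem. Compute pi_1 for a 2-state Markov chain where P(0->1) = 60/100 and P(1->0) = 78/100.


Stationary distribution: pi_0 = p10/(p01+p10), pi_1 = p01/(p01+p10)
p01 = 0.6000, p10 = 0.7800
pi_1 = 0.4348

0.4348


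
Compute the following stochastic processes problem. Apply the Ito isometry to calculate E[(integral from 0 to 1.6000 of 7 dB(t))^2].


By Ito isometry: E[(int f dB)^2] = int f^2 dt
= 7^2 * 1.6000
= 49 * 1.6000 = 78.4000

78.4000


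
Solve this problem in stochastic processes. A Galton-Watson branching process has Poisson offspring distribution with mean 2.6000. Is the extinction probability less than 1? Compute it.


Since mu = 2.6000 > 1, extinction prob q < 1.
Solve s = exp(mu*(s-1)) iteratively.
q = 0.0951

0.0951


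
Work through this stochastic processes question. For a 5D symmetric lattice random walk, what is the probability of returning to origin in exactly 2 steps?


P(return in 2 steps) = P(reverse first step) = 1/(2d)
= 1/10
= 0.1000

0.1000


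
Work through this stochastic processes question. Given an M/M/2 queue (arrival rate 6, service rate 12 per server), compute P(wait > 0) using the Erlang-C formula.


a = lambda/mu = 0.5000
rho = a/c = 0.2500
Erlang-C formula applied:
C(c,a) = 0.1000

0.1000


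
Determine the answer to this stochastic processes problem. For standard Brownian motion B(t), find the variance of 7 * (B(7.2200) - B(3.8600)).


Var(alpha*(B(t)-B(s))) = alpha^2 * (t-s)
= 7^2 * (7.2200 - 3.8600)
= 49 * 3.3600
= 164.6400

164.6400


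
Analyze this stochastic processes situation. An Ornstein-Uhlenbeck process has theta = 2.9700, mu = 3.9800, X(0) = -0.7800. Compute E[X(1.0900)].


E[X(t)] = mu + (X(0) - mu)*exp(-theta*t)
= 3.9800 + (-0.7800 - 3.9800)*exp(-2.9700*1.0900)
= 3.9800 + -4.7600 * 0.0393
= 3.7931

3.7931


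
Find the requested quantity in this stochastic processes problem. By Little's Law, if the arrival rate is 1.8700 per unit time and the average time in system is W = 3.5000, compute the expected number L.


Little's Law: L = lambda * W
= 1.8700 * 3.5000
= 6.5450

6.5450


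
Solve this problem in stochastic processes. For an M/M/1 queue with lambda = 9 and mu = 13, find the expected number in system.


rho = 9/13 = 0.6923
L = rho/(1-rho)
= 0.6923/0.3077
= 2.2500

2.2500


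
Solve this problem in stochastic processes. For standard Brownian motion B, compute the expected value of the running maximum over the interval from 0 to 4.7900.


E(max B(s)) = sqrt(2t/pi)
= sqrt(2*4.7900/pi)
= sqrt(3.0494)
= 1.7463

1.7463


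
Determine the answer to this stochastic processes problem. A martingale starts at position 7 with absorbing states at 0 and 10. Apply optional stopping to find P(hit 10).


By optional stopping theorem: E(M at tau) = M(0) = 7
P(hit 10)*10 + P(hit 0)*0 = 7
P(hit 10) = (7 - 0)/(10 - 0) = 7/10 = 0.7000

0.7000


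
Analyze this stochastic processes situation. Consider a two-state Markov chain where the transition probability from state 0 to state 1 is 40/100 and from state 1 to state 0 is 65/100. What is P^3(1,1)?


Computing P^3 by matrix multiplication.
P = [[0.6000, 0.4000], [0.6500, 0.3500]]
After raising P to the power 3:
P^3(1,1) = 0.3809

0.3809


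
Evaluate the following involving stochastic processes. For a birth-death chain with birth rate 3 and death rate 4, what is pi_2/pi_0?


For birth-death process, pi_n/pi_0 = (lambda/mu)^n
= (3/4)^2
= 0.5625

0.5625


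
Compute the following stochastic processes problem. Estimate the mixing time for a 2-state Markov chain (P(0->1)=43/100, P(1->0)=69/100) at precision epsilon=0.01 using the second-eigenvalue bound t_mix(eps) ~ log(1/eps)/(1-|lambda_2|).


lambda_2 = |1 - p01 - p10| = |1 - 0.4300 - 0.6900| = 0.1200
t_mix ~ log(1/eps)/(1 - |lambda_2|)
= log(100)/(1 - 0.1200) = 4.6052/0.8800
= 5.2331

5.2331


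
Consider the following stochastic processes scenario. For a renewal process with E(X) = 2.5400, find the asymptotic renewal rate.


Long-run renewal rate = 1/E(X)
= 1/2.5400
= 0.3937

0.3937


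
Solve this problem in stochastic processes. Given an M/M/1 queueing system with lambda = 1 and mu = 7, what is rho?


rho = lambda/mu
= 1/7
= 0.1429

0.1429


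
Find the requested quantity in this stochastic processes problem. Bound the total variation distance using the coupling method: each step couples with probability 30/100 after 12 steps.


TV distance bound <= (1-delta)^n
= (1 - 0.3000)^12
= 0.7000^12
= 0.0138

0.0138


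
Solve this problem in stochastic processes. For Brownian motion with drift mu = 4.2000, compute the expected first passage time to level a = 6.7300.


Expected first passage time = a/mu
= 6.7300/4.2000
= 1.6024

1.6024


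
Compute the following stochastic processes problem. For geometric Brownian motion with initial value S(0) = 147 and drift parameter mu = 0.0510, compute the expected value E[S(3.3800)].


E[S(t)] = S(0) * exp(mu * t)
= 147 * exp(0.0510 * 3.3800)
= 147 * 1.1881
= 174.6550

174.6550


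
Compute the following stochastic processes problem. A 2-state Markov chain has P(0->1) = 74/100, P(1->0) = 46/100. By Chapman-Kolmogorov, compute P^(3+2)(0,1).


P^5 = P^3 * P^2
Computing via matrix multiplication of the transition matrix.
Entry (0,1) of P^5 = 0.6169

0.6169


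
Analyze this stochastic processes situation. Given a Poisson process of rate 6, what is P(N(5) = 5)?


P(N(t)=k) = (lambda*t)^k * exp(-lambda*t) / k!
lambda*t = 30
= 30^5 * exp(-30) / 5!
= 24300000 * 9.3576e-14 / 120
= 1.8949e-08

1.8949e-08


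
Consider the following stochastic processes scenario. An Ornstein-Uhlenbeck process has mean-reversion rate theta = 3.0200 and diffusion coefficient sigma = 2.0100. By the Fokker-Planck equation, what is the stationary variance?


Stationary variance = sigma^2 / (2*theta)
= 2.0100^2 / (2*3.0200)
= 4.0401 / 6.0400
= 0.6689

0.6689


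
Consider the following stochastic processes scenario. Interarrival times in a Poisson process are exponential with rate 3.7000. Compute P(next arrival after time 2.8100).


P(X > t) = exp(-lambda * t)
= exp(-3.7000 * 2.8100)
= exp(-10.3970) = 3.0524e-05

3.0524e-05


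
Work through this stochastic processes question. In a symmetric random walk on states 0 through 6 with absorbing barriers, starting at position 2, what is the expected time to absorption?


For symmetric RW on 0,...,N with absorbing barriers, E(i) = i*(N-i)
E(2) = 2 * 4 = 8

8


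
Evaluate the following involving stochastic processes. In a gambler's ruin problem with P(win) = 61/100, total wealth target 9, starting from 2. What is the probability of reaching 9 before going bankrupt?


Gambler's ruin formula:
r = q/p = 0.3900/0.6100 = 0.6393
P(win) = (1 - r^i)/(1 - r^N)
= (1 - 0.6393^2)/(1 - 0.6393^9)
= 0.6020

0.6020


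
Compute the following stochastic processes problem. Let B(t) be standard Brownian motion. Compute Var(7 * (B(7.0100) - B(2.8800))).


Var(alpha*(B(t)-B(s))) = alpha^2 * (t-s)
= 7^2 * (7.0100 - 2.8800)
= 49 * 4.1300
= 202.3700

202.3700


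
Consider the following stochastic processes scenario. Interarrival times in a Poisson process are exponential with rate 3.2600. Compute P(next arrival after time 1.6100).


P(X > t) = exp(-lambda * t)
= exp(-3.2600 * 1.6100)
= exp(-5.2486) = 0.0053

0.0053


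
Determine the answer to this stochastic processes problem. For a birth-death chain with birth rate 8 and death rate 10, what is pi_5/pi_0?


For birth-death process, pi_n/pi_0 = (lambda/mu)^n
= (8/10)^5
= 0.3277

0.3277


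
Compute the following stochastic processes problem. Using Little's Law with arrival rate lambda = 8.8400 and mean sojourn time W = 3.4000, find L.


Little's Law: L = lambda * W
= 8.8400 * 3.4000
= 30.0560

30.0560


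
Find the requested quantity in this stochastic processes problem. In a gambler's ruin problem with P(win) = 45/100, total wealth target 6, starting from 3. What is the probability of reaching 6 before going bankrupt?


Gambler's ruin formula:
r = q/p = 0.5500/0.4500 = 1.2222
P(win) = (1 - r^i)/(1 - r^N)
= (1 - 1.2222^3)/(1 - 1.2222^6)
= 0.3539

0.3539


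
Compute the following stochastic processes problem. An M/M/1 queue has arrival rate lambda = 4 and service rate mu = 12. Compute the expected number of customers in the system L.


rho = 4/12 = 0.3333
L = rho/(1-rho)
= 0.3333/0.6667
= 0.5000

0.5000


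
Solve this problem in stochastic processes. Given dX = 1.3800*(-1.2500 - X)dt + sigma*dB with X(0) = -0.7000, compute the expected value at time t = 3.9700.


E[X(t)] = mu + (X(0) - mu)*exp(-theta*t)
= -1.2500 + (-0.7000 - -1.2500)*exp(-1.3800*3.9700)
= -1.2500 + 0.5500 * 0.0042
= -1.2477

-1.2477


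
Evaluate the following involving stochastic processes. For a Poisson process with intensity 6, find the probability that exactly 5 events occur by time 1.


P(N(t)=k) = (lambda*t)^k * exp(-lambda*t) / k!
lambda*t = 6
= 6^5 * exp(-6) / 5!
= 7776 * 0.0025 / 120
= 0.1606

0.1606


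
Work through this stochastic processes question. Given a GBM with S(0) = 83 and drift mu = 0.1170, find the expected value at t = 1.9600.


E[S(t)] = S(0) * exp(mu * t)
= 83 * exp(0.1170 * 1.9600)
= 83 * 1.2577
= 104.3928

104.3928


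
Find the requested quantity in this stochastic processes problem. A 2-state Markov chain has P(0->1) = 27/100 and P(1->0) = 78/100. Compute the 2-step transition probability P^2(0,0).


Computing P^2 by matrix multiplication.
P = [[0.7300, 0.2700], [0.7800, 0.2200]]
After raising P to the power 2:
P^2(0,0) = 0.7435

0.7435


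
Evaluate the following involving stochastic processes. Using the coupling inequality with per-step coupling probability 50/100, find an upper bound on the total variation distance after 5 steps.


TV distance bound <= (1-delta)^n
= (1 - 0.5000)^5
= 0.5000^5
= 0.0312

0.0312


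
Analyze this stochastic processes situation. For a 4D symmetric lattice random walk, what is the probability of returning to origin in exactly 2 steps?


P(return in 2 steps) = P(reverse first step) = 1/(2d)
= 1/8
= 0.1250

0.1250


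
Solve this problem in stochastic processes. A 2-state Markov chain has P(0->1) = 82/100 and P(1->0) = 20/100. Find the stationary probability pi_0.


Stationary distribution: pi_0 = p10/(p01+p10), pi_1 = p01/(p01+p10)
p01 = 0.8200, p10 = 0.2000
pi_0 = 0.1961

0.1961


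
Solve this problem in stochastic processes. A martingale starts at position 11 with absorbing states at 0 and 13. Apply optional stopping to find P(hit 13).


By optional stopping theorem: E(M at tau) = M(0) = 11
P(hit 13)*13 + P(hit 0)*0 = 11
P(hit 13) = (11 - 0)/(13 - 0) = 11/13 = 0.8462

0.8462


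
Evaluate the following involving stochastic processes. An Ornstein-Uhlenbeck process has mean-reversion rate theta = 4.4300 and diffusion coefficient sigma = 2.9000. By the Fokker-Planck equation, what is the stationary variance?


Stationary variance = sigma^2 / (2*theta)
= 2.9000^2 / (2*4.4300)
= 8.4100 / 8.8600
= 0.9492

0.9492


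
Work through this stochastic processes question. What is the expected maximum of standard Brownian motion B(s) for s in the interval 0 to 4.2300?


E(max B(s)) = sqrt(2t/pi)
= sqrt(2*4.2300/pi)
= sqrt(2.6929)
= 1.6410

1.6410


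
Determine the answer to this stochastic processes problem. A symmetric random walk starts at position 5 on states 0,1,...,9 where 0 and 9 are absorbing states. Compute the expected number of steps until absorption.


For symmetric RW on 0,...,N with absorbing barriers, E(i) = i*(N-i)
E(5) = 5 * 4 = 20

20


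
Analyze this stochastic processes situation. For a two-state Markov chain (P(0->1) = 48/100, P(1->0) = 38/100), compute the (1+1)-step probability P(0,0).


P^2 = P^1 * P^1
Computing via matrix multiplication of the transition matrix.
Entry (0,0) of P^2 = 0.4528

0.4528


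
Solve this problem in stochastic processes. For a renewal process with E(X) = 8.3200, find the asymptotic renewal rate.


Long-run renewal rate = 1/E(X)
= 1/8.3200
= 0.1202

0.1202


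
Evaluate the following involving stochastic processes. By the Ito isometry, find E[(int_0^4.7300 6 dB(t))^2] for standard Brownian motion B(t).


By Ito isometry: E[(int f dB)^2] = int f^2 dt
= 6^2 * 4.7300
= 36 * 4.7300 = 170.2800

170.2800


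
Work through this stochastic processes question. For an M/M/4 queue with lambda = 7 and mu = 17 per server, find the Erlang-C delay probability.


a = lambda/mu = 0.4118
rho = a/c = 0.1029
Erlang-C formula applied:
C(c,a) = 8.8456e-04

8.8456e-04


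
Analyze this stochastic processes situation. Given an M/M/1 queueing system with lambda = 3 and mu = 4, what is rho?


rho = lambda/mu
= 3/4
= 0.7500

0.7500


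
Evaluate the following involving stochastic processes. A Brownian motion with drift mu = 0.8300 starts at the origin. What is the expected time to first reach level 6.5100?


Expected first passage time = a/mu
= 6.5100/0.8300
= 7.8434

7.8434


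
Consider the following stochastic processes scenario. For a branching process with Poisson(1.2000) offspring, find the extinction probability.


Since mu = 1.2000 > 1, extinction prob q < 1.
Solve s = exp(mu*(s-1)) iteratively.
q = 0.6863

0.6863


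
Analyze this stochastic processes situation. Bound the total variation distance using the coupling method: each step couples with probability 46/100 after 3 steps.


TV distance bound <= (1-delta)^n
= (1 - 0.4600)^3
= 0.5400^3
= 0.1575

0.1575


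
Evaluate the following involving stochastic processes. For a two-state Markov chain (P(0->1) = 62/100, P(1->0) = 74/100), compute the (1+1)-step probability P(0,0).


P^2 = P^1 * P^1
Computing via matrix multiplication of the transition matrix.
Entry (0,0) of P^2 = 0.6032

0.6032


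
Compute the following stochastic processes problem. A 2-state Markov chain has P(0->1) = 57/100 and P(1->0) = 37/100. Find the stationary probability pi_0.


Stationary distribution: pi_0 = p10/(p01+p10), pi_1 = p01/(p01+p10)
p01 = 0.5700, p10 = 0.3700
pi_0 = 0.3936

0.3936


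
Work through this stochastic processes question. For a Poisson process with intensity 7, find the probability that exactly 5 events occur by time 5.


P(N(t)=k) = (lambda*t)^k * exp(-lambda*t) / k!
lambda*t = 35
= 35^5 * exp(-35) / 5!
= 52521875 * 6.3051e-16 / 120
= 2.7596e-10

2.7596e-10


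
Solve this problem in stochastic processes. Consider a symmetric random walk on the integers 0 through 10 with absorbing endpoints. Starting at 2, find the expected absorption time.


For symmetric RW on 0,...,N with absorbing barriers, E(i) = i*(N-i)
E(2) = 2 * 8 = 16

16


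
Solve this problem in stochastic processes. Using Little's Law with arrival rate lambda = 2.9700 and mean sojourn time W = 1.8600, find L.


Little's Law: L = lambda * W
= 2.9700 * 1.8600
= 5.5242

5.5242


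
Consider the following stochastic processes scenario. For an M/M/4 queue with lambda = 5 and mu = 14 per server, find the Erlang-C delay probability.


a = lambda/mu = 0.3571
rho = a/c = 0.0893
Erlang-C formula applied:
C(c,a) = 5.2079e-04

5.2079e-04


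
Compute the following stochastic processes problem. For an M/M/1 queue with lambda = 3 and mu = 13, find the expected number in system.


rho = 3/13 = 0.2308
L = rho/(1-rho)
= 0.2308/0.7692
= 0.3000

0.3000


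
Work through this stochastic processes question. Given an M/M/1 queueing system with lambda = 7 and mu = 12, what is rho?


rho = lambda/mu
= 7/12
= 0.5833

0.5833


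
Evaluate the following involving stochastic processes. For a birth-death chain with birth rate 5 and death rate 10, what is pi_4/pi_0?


For birth-death process, pi_n/pi_0 = (lambda/mu)^n
= (5/10)^4
= 0.0625

0.0625


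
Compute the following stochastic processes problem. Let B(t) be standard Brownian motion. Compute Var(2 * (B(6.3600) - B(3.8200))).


Var(alpha*(B(t)-B(s))) = alpha^2 * (t-s)
= 2^2 * (6.3600 - 3.8200)
= 4 * 2.5400
= 10.1600

10.1600


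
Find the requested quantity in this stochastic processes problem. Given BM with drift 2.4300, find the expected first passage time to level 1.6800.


Expected first passage time = a/mu
= 1.6800/2.4300
= 0.6914

0.6914


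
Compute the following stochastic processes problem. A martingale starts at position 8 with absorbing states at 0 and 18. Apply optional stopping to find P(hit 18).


By optional stopping theorem: E(M at tau) = M(0) = 8
P(hit 18)*18 + P(hit 0)*0 = 8
P(hit 18) = (8 - 0)/(18 - 0) = 4/9 = 0.4444

0.4444


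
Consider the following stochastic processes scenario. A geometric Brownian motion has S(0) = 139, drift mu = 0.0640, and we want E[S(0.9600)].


E[S(t)] = S(0) * exp(mu * t)
= 139 * exp(0.0640 * 0.9600)
= 139 * 1.0634
= 147.8080

147.8080


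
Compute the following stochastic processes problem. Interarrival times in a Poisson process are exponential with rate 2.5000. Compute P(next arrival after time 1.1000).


P(X > t) = exp(-lambda * t)
= exp(-2.5000 * 1.1000)
= exp(-2.7500) = 0.0639

0.0639


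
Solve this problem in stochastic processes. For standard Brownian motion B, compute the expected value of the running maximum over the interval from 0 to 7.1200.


E(max B(s)) = sqrt(2t/pi)
= sqrt(2*7.1200/pi)
= sqrt(4.5327)
= 2.1290

2.1290


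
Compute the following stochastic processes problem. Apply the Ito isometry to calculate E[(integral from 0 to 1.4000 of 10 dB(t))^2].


By Ito isometry: E[(int f dB)^2] = int f^2 dt
= 10^2 * 1.4000
= 100 * 1.4000 = 140.0000

140.0000


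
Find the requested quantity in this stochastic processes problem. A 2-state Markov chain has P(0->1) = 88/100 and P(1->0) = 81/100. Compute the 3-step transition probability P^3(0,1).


Computing P^3 by matrix multiplication.
P = [[0.1200, 0.8800], [0.8100, 0.1900]]
After raising P to the power 3:
P^3(0,1) = 0.6918

0.6918


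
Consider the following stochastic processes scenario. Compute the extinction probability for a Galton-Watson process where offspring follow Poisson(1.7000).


Since mu = 1.7000 > 1, extinction prob q < 1.
Solve s = exp(mu*(s-1)) iteratively.
q = 0.3088

0.3088


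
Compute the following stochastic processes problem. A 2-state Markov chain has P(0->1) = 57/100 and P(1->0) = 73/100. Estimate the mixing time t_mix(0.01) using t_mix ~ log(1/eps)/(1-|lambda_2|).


lambda_2 = |1 - p01 - p10| = |1 - 0.5700 - 0.7300| = 0.3000
t_mix ~ log(1/eps)/(1 - |lambda_2|)
= log(100)/(1 - 0.3000) = 4.6052/0.7000
= 6.5788

6.5788


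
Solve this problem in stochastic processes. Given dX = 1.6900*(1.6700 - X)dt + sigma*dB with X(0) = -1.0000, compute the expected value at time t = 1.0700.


E[X(t)] = mu + (X(0) - mu)*exp(-theta*t)
= 1.6700 + (-1.0000 - 1.6700)*exp(-1.6900*1.0700)
= 1.6700 + -2.6700 * 0.1639
= 1.2323

1.2323


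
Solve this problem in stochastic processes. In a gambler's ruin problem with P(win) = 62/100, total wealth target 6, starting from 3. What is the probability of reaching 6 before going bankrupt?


Gambler's ruin formula:
r = q/p = 0.3800/0.6200 = 0.6129
P(win) = (1 - r^i)/(1 - r^N)
= (1 - 0.6129^3)/(1 - 0.6129^6)
= 0.8129

0.8129


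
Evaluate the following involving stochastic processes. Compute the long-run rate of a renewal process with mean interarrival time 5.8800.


Long-run renewal rate = 1/E(X)
= 1/5.8800
= 0.1701

0.1701


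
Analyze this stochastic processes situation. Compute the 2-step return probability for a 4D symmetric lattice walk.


P(return in 2 steps) = P(reverse first step) = 1/(2d)
= 1/8
= 0.1250

0.1250


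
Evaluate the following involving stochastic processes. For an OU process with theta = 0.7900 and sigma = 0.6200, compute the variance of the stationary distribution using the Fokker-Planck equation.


Stationary variance = sigma^2 / (2*theta)
= 0.6200^2 / (2*0.7900)
= 0.3844 / 1.5800
= 0.2433

0.2433


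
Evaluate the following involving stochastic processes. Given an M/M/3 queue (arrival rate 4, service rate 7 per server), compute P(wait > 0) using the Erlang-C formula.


a = lambda/mu = 0.5714
rho = a/c = 0.1905
Erlang-C formula applied:
C(c,a) = 0.0217

0.0217


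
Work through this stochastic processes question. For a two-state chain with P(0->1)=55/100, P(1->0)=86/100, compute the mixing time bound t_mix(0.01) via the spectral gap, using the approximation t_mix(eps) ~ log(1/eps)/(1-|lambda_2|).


lambda_2 = |1 - p01 - p10| = |1 - 0.5500 - 0.8600| = 0.4100
t_mix ~ log(1/eps)/(1 - |lambda_2|)
= log(100)/(1 - 0.4100) = 4.6052/0.5900
= 7.8054

7.8054


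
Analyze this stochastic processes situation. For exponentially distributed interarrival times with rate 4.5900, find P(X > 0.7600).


P(X > t) = exp(-lambda * t)
= exp(-4.5900 * 0.7600)
= exp(-3.4884) = 0.0305

0.0305


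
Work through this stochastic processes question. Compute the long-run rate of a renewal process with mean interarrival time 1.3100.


Long-run renewal rate = 1/E(X)
= 1/1.3100
= 0.7634

0.7634


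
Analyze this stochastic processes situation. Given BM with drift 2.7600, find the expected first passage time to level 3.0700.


Expected first passage time = a/mu
= 3.0700/2.7600
= 1.1123

1.1123


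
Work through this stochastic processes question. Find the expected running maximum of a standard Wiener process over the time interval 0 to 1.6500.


E(max B(s)) = sqrt(2t/pi)
= sqrt(2*1.6500/pi)
= sqrt(1.0504)
= 1.0249

1.0249


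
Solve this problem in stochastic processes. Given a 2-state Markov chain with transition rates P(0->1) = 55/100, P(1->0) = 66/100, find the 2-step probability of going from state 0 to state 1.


Computing P^2 by matrix multiplication.
P = [[0.4500, 0.5500], [0.6600, 0.3400]]
After raising P to the power 2:
P^2(0,1) = 0.4345

0.4345


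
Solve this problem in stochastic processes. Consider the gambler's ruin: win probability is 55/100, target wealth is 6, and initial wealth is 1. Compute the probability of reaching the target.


Gambler's ruin formula:
r = q/p = 0.4500/0.5500 = 0.8182
P(win) = (1 - r^i)/(1 - r^N)
= (1 - 0.8182^1)/(1 - 0.8182^6)
= 0.2597

0.2597


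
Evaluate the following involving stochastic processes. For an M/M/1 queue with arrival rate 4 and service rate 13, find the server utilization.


rho = lambda/mu
= 4/13
= 0.3077

0.3077


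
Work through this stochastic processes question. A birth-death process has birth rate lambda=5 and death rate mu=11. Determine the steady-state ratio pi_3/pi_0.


For birth-death process, pi_n/pi_0 = (lambda/mu)^n
= (5/11)^3
= 0.0939

0.0939


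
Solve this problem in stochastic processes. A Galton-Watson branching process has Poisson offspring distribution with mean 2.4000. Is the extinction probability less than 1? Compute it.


Since mu = 2.4000 > 1, extinction prob q < 1.
Solve s = exp(mu*(s-1)) iteratively.
q = 0.1214

0.1214


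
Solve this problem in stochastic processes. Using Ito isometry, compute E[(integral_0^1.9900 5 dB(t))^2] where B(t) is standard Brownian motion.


By Ito isometry: E[(int f dB)^2] = int f^2 dt
= 5^2 * 1.9900
= 25 * 1.9900 = 49.7500

49.7500


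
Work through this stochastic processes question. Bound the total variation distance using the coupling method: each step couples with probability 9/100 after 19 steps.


TV distance bound <= (1-delta)^n
= (1 - 0.0900)^19
= 0.9100^19
= 0.1666

0.1666


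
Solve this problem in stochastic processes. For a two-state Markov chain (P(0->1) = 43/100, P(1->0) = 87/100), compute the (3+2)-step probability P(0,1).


P^5 = P^3 * P^2
Computing via matrix multiplication of the transition matrix.
Entry (0,1) of P^5 = 0.3316

0.3316


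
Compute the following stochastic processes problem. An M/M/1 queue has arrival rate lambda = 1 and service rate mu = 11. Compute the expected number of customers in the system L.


rho = 1/11 = 0.0909
L = rho/(1-rho)
= 0.0909/0.9091
= 0.1000

0.1000


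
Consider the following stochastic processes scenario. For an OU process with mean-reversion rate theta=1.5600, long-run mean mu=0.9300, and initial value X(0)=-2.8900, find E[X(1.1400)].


E[X(t)] = mu + (X(0) - mu)*exp(-theta*t)
= 0.9300 + (-2.8900 - 0.9300)*exp(-1.5600*1.1400)
= 0.9300 + -3.8200 * 0.1689
= 0.2848

0.2848


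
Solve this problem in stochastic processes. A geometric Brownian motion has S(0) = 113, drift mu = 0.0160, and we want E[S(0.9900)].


E[S(t)] = S(0) * exp(mu * t)
= 113 * exp(0.0160 * 0.9900)
= 113 * 1.0160
= 114.8042

114.8042


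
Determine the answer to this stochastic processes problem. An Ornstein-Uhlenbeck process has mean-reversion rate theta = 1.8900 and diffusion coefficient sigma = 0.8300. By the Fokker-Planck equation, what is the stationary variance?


Stationary variance = sigma^2 / (2*theta)
= 0.8300^2 / (2*1.8900)
= 0.6889 / 3.7800
= 0.1822

0.1822
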